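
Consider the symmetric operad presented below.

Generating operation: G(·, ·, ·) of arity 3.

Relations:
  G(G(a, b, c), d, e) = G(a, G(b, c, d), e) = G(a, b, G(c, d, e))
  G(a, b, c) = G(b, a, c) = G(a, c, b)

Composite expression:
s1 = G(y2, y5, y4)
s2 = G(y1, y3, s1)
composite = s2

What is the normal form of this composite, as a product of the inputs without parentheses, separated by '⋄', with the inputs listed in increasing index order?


y1 ⋄ y2 ⋄ y3 ⋄ y4 ⋄ y5

Reordering under G is free, so list the y-inputs canonically.
G(y2, y5, y4) collapses to y2 ⋄ y5 ⋄ y4
G(y1, y3, G(y2, y5, y4)) collapses to y1 ⋄ y3 ⋄ y2 ⋄ y5 ⋄ y4
sorting the factors by input index: y1 ⋄ y2 ⋄ y3 ⋄ y4 ⋄ y5


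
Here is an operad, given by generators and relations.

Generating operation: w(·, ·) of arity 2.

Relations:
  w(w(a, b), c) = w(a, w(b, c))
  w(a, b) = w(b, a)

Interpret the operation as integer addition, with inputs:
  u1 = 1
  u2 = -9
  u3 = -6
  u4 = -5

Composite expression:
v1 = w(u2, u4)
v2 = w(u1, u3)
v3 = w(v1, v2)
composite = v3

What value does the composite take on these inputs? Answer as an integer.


-19


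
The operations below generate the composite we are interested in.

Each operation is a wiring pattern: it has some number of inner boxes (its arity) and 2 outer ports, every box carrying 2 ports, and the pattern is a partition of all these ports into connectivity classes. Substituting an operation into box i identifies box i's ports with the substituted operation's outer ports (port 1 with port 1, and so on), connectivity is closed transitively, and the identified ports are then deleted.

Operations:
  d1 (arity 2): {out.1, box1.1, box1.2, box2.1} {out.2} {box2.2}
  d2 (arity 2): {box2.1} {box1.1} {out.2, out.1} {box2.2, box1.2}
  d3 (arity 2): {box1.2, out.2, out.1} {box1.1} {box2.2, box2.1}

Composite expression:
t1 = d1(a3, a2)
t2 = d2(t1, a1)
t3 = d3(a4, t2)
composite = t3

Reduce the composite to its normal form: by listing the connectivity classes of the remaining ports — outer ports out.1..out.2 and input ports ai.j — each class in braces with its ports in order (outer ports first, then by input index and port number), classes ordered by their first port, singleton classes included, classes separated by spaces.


{out.1, out.2, a4.2} {a1.1} {a1.2} {a2.1, a3.1, a3.2} {a2.2} {a4.1}

Treat the ports identified at d3 as solder joints: merge, then drop.
through d1, on inputs (a3, a2): {out.1, a2.1, a3.1, a3.2} {out.2} {a2.2} (out.j = stage outer ports)
through d2, on inputs (a3, a2, a1): {out.1, out.2} {a1.1} {a1.2} {a2.1, a3.1, a3.2} {a2.2} (out.j = stage outer ports)
through d3, on inputs (a4, a3, a2, a1): {out.1, out.2, a4.2} {a1.1} {a1.2} {a2.1, a3.1, a3.2} {a2.2} {a4.1} (out.j = stage outer ports)


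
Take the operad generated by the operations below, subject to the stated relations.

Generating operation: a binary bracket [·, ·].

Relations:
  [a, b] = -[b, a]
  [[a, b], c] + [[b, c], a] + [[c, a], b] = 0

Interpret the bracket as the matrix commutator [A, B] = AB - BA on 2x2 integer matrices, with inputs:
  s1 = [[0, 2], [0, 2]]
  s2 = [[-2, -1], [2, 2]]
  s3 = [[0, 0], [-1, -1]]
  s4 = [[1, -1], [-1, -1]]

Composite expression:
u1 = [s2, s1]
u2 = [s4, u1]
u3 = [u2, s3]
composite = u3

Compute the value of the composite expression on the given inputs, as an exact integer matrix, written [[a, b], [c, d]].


[s2, s1] = [[-4, -10], [-4, 4]]
[s4, [s2, s1]] = [[-6, -28], [16, 6]]
[[s4, [s2, s1]], s3] = [[28, 28], [4, -28]]

[[28, 28], [4, -28]]


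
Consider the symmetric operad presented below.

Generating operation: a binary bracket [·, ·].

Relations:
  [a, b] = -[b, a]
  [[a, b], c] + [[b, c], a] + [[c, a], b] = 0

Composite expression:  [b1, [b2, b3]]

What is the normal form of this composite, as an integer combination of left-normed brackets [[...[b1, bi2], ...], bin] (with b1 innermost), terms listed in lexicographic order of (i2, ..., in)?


[[b1, b2], b3] - [[b1, b3], b2]

Antisymmetry and Jacobi reduce to b1-anchored left-normed brackets.
Composite bracket: [b1, [b2, b3]]
Each bracket splits as ab - ba, giving 4 signed words (2^2 = 4).
Words beginning with b1 determine it all:
  b1b2b3 appears with sign +1, giving the term +[[b1, b2], b3]
  b1b3b2 appears with sign -1, giving the term -[[b1, b3], b2]


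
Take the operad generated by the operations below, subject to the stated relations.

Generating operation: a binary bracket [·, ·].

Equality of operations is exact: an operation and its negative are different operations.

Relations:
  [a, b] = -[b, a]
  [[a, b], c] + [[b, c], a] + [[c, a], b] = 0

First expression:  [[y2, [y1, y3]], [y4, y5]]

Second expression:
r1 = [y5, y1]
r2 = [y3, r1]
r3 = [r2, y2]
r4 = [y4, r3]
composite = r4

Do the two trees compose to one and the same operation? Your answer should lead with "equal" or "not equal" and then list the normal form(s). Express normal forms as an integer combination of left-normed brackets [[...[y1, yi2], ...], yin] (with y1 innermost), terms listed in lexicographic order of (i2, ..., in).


not equal — first -[[[[y1, y3], y2], y4], y5] + [[[[y1, y3], y2], y5], y4], second -[[[[y1, y5], y3], y2], y4]


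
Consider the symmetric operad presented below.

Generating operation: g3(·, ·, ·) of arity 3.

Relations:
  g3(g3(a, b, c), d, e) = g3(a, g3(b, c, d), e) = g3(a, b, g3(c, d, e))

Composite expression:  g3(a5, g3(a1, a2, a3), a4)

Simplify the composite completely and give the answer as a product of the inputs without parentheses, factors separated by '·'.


Associativity of g3 dissolves the nesting; only the a-input order survives.
g3(a1, a2, a3) spells out as a1 · a2 · a3
g3(a5, g3(a1, a2, a3), a4) spells out as a5 · a1 · a2 · a3 · a4

a5 · a1 · a2 · a3 · a4


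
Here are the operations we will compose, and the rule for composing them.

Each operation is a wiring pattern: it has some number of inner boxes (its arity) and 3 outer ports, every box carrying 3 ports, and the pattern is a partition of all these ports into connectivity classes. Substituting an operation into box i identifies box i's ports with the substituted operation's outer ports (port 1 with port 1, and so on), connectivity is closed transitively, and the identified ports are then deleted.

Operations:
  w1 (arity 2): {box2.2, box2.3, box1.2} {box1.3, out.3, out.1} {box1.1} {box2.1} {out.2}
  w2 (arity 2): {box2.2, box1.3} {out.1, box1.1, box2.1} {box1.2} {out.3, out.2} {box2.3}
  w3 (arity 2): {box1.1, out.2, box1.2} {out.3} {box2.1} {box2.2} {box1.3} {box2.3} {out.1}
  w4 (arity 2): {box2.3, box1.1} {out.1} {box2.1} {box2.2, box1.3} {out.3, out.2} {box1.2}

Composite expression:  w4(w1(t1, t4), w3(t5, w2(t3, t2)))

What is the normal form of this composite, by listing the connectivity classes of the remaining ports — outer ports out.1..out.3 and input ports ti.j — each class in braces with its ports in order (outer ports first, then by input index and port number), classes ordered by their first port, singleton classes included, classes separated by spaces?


{out.1} {out.2, out.3} {t1.1} {t1.2, t4.2, t4.3} {t1.3, t5.1, t5.2} {t2.1, t3.1} {t2.2, t3.3} {t2.3} {t3.2} {t4.1} {t5.3}

Substituting into w4 glues patterns; closure does the rest.
the subtree at w1 composes to {out.1, out.3, t1.3} {out.2} {t1.1} {t1.2, t4.2, t4.3} {t4.1} on (t1, t4); out.j = own outer ports
the subtree at w2 composes to {out.1, t2.1, t3.1} {out.2, out.3} {t2.2, t3.3} {t2.3} {t3.2} on (t3, t2); out.j = own outer ports
the subtree at w3 composes to {out.1} {out.2, t5.1, t5.2} {out.3} {t2.1, t3.1} {t2.2, t3.3} {t2.3} {t3.2} {t5.3} on (t5, t3, t2); out.j = own outer ports
the subtree at w4 composes to {out.1} {out.2, out.3} {t1.1} {t1.2, t4.2, t4.3} {t1.3, t5.1, t5.2} {t2.1, t3.1} {t2.2, t3.3} {t2.3} {t3.2} {t4.1} {t5.3} on (t1, t4, t5, t3, t2); out.j = own outer ports


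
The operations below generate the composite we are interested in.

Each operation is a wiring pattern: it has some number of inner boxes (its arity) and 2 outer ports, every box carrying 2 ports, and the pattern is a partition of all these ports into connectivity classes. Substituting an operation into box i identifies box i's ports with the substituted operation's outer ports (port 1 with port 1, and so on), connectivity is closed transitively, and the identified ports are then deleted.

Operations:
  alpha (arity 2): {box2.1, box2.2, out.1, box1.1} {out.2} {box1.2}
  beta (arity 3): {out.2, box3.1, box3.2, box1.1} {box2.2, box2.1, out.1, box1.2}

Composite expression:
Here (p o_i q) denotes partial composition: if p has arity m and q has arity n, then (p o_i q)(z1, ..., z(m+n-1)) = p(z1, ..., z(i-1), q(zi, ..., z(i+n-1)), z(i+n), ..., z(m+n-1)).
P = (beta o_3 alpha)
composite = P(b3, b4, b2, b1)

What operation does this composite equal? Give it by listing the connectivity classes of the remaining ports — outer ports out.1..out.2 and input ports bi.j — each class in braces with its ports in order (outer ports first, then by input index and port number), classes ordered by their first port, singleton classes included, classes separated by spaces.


{out.1, b3.2, b4.1, b4.2} {out.2, b1.1, b1.2, b2.1, b3.1} {b2.2}

Connectivity passes through glued beta-boundaries; trace each wire chain.
stage alpha: inputs (b2, b1), connectivity {out.1, b1.1, b1.2, b2.1} {out.2} {b2.2}, out.j its boundary
stage beta: inputs (b3, b4, b2, b1), connectivity {out.1, b3.2, b4.1, b4.2} {out.2, b1.1, b1.2, b2.1, b3.1} {b2.2}, out.j its boundary


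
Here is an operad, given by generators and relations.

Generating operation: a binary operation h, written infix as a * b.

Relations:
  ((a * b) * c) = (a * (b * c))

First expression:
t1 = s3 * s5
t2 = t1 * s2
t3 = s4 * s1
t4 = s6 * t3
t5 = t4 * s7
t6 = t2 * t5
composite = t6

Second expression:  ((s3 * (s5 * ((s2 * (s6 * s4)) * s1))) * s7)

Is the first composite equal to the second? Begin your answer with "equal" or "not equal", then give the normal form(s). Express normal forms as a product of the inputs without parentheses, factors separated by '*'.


equal: each reduces to s3 * s5 * s2 * s6 * s4 * s1 * s7

The first composite normalizes to s3 * s5 * s2 * s6 * s4 * s1 * s7
The second composite normalizes to s3 * s5 * s2 * s6 * s4 * s1 * s7
The normal forms match — equal.


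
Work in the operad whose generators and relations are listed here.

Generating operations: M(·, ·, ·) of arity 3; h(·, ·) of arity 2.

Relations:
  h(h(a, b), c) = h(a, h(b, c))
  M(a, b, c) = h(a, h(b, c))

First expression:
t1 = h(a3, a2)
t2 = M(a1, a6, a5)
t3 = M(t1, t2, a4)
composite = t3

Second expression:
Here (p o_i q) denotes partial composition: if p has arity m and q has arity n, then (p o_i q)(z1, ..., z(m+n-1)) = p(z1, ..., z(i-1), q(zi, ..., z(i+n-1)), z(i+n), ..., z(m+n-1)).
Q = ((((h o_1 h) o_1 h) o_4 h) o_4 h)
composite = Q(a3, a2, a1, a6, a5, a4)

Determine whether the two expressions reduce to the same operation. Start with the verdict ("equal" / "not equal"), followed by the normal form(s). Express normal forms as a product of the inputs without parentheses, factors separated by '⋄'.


In normal form, the first expression is a3 ⋄ a2 ⋄ a1 ⋄ a6 ⋄ a5 ⋄ a4
In normal form, the second expression is a3 ⋄ a2 ⋄ a1 ⋄ a6 ⋄ a5 ⋄ a4
The normal forms match — equal.

equal; both compose to a3 ⋄ a2 ⋄ a1 ⋄ a6 ⋄ a5 ⋄ a4


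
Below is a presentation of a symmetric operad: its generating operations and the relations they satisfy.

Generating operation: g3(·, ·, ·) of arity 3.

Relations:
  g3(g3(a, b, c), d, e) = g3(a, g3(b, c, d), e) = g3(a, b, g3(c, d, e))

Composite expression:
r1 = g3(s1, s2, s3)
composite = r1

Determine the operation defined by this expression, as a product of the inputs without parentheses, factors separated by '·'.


Under associativity of g3, the answer is the s's in reading order.
g3(s1, s2, s3) collapses to s1 · s2 · s3

s1 · s2 · s3


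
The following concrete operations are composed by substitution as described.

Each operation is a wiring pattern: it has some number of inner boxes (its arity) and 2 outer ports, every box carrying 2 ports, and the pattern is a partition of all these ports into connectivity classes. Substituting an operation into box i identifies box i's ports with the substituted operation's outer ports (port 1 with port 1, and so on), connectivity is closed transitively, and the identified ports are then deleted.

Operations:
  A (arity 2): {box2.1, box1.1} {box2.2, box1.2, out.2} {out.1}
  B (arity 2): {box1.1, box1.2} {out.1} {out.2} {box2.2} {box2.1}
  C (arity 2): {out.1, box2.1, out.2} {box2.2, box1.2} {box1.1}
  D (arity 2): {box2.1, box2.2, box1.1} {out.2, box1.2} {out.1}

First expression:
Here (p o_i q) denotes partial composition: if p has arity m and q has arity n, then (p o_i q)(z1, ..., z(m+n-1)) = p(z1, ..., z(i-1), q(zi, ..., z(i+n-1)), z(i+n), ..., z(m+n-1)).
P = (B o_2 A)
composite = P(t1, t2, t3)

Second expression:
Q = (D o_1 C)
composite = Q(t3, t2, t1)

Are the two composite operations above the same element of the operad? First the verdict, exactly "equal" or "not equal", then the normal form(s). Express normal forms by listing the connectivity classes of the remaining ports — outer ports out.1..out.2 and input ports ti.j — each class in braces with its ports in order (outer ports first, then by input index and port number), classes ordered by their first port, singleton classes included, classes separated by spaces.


Normal form of the first expression: {out.1} {out.2} {t1.1, t1.2} {t2.1, t3.1} {t2.2, t3.2}
Normal form of the second expression: {out.1} {out.2, t1.1, t1.2, t2.1} {t2.2, t3.2} {t3.1}
The normal forms differ: not equal.

not equal: they reduce to {out.1} {out.2} {t1.1, t1.2} {t2.1, t3.1} {t2.2, t3.2} and {out.1} {out.2, t1.1, t1.2, t2.1} {t2.2, t3.2} {t3.1}


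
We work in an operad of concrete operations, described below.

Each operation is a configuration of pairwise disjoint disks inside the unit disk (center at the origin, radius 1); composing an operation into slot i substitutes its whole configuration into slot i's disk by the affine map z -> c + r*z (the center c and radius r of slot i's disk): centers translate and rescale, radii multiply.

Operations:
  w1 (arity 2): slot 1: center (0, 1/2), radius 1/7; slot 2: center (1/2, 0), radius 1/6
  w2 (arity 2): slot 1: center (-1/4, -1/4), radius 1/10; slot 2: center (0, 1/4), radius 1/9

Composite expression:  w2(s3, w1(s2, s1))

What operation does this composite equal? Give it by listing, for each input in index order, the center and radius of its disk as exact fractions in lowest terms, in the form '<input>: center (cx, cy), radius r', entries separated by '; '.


s1: center (1/18, 1/4), radius 1/54; s2: center (0, 11/36), radius 1/63; s3: center (-1/4, -1/4), radius 1/10

Follow each s-input down from w2: c' goes to c + r*c', radius to r*r'.
input s3: composing its 1 substitution step yields center (-1/4, -1/4), radius 1/10
input s2: composing its 2 substitution steps yields center (0, 11/36), radius 1/63
input s1: composing its 2 substitution steps yields center (1/18, 1/4), radius 1/54


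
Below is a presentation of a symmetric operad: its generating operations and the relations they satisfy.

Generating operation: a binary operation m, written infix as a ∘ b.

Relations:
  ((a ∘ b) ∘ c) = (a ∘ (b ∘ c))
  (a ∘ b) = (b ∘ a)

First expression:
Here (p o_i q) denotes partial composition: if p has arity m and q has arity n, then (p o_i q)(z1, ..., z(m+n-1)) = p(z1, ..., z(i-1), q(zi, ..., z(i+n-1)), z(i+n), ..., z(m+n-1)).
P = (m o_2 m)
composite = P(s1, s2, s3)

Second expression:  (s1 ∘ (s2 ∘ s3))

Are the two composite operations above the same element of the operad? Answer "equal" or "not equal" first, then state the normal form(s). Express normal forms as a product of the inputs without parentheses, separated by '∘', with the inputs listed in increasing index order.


equal; the common form is s1 ∘ s2 ∘ s3


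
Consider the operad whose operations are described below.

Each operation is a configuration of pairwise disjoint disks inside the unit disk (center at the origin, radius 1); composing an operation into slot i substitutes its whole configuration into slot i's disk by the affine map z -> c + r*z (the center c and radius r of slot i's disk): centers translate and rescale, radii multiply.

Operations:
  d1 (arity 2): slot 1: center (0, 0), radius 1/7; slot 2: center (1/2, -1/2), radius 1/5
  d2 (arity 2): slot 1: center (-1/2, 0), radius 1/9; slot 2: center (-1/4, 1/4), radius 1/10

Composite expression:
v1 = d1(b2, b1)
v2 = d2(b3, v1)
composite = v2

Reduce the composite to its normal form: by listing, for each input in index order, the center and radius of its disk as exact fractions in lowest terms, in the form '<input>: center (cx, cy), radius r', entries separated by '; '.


Only the slot chain above each b matters under d2; compose those maps.
input b3: applying the 1 nested substitution gives center (-1/2, 0), radius 1/9
input b2: applying the 2 nested substitutions gives center (-1/4, 1/4), radius 1/70
input b1: applying the 2 nested substitutions gives center (-1/5, 1/5), radius 1/50

b1: center (-1/5, 1/5), radius 1/50; b2: center (-1/4, 1/4), radius 1/70; b3: center (-1/2, 0), radius 1/9


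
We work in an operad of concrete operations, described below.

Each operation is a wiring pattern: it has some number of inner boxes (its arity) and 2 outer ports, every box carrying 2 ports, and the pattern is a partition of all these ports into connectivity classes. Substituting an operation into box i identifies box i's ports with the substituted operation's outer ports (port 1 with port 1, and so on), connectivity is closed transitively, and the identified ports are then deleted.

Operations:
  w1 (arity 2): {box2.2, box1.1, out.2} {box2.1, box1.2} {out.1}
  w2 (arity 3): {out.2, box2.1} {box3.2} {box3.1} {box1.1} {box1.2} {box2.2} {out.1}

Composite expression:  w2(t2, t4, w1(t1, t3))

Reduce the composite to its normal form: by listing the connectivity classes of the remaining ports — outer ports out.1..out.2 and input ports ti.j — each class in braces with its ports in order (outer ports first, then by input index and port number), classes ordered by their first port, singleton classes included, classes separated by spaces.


Reachability decides: close wires over w2-identified ports.
composing w1 on (t1, t3), with out.j its own outer ports: {out.1} {out.2, t1.1, t3.2} {t1.2, t3.1}
composing w2 on (t2, t4, t1, t3), with out.j its own outer ports: {out.1} {out.2, t4.1} {t1.1, t3.2} {t1.2, t3.1} {t2.1} {t2.2} {t4.2}

{out.1} {out.2, t4.1} {t1.1, t3.2} {t1.2, t3.1} {t2.1} {t2.2} {t4.2}


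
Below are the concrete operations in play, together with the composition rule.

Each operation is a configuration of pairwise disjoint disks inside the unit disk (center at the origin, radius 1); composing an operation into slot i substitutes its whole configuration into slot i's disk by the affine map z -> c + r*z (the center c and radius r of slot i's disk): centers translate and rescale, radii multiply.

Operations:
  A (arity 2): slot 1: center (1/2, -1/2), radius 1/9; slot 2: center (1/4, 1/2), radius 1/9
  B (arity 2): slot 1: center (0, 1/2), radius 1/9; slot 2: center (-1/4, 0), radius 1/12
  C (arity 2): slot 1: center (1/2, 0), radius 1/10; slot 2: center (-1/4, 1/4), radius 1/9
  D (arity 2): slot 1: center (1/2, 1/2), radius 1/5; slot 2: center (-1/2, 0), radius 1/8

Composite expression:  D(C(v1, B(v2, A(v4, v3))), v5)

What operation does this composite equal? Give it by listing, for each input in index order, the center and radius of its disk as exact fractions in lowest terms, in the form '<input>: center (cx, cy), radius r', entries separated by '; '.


Only the slot chain above each v matters under D; compose those maps.
tracing v1 down its 2-map path: center (3/5, 1/2), radius 1/50
tracing v2 down its 3-map path: center (9/20, 101/180), radius 1/405
tracing v4 down its 4-map path: center (481/1080, 593/1080), radius 1/4860
tracing v3 down its 4-map path: center (961/2160, 119/216), radius 1/4860
tracing v5 down its 1-map path: center (-1/2, 0), radius 1/8

v1: center (3/5, 1/2), radius 1/50; v2: center (9/20, 101/180), radius 1/405; v3: center (961/2160, 119/216), radius 1/4860; v4: center (481/1080, 593/1080), radius 1/4860; v5: center (-1/2, 0), radius 1/8


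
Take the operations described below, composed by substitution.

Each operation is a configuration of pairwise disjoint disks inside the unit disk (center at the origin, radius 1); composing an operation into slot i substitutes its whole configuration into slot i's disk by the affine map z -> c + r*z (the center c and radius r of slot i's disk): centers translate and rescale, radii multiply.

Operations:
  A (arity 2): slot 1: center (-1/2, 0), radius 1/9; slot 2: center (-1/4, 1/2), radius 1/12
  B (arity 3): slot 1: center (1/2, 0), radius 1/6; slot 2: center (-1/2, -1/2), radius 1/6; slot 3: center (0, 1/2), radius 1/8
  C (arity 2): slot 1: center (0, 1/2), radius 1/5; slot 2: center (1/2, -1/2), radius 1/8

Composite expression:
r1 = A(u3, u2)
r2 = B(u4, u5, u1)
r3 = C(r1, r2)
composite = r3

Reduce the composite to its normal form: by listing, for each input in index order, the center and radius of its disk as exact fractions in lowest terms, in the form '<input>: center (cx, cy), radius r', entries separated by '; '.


Each u-disk chains the slot maps above it in C; radii multiply.
u3 passes through 2 substitutions, ending at center (-1/10, 1/2), radius 1/45
u2 passes through 2 substitutions, ending at center (-1/20, 3/5), radius 1/60
u4 passes through 2 substitutions, ending at center (9/16, -1/2), radius 1/48
u5 passes through 2 substitutions, ending at center (7/16, -9/16), radius 1/48
u1 passes through 2 substitutions, ending at center (1/2, -7/16), radius 1/64

u1: center (1/2, -7/16), radius 1/64; u2: center (-1/20, 3/5), radius 1/60; u3: center (-1/10, 1/2), radius 1/45; u4: center (9/16, -1/2), radius 1/48; u5: center (7/16, -9/16), radius 1/48


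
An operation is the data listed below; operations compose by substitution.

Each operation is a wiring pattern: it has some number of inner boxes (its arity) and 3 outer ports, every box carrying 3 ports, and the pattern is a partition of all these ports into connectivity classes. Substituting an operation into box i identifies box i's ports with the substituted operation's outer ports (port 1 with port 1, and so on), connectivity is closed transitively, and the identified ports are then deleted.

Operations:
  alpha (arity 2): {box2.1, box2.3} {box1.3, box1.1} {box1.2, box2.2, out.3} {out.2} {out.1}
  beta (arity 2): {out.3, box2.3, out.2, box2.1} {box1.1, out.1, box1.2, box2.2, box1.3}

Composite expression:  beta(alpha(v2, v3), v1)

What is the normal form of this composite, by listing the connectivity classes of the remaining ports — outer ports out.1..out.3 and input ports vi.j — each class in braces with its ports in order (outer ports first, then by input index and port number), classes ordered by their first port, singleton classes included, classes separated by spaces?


{out.1, v1.2, v2.2, v3.2} {out.2, out.3, v1.1, v1.3} {v2.1, v2.3} {v3.1, v3.3}

Connectivity passes through glued beta-boundaries; trace each wire chain.
the subtree at alpha composes to {out.1} {out.2} {out.3, v2.2, v3.2} {v2.1, v2.3} {v3.1, v3.3} on (v2, v3); out.j = own outer ports
the subtree at beta composes to {out.1, v1.2, v2.2, v3.2} {out.2, out.3, v1.1, v1.3} {v2.1, v2.3} {v3.1, v3.3} on (v2, v3, v1); out.j = own outer ports


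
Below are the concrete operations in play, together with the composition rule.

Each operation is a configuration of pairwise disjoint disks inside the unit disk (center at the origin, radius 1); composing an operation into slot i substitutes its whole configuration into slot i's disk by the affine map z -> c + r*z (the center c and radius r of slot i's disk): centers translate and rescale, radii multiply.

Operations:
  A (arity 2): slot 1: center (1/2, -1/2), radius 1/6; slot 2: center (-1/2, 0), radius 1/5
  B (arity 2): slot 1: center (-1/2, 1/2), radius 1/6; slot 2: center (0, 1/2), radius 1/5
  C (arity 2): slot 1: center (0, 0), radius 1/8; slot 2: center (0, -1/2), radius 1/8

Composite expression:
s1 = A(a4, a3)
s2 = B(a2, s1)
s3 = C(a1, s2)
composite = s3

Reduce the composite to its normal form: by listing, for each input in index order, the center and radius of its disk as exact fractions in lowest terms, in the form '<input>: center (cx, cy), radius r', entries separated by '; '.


a1: center (0, 0), radius 1/8; a2: center (-1/16, -7/16), radius 1/48; a3: center (-1/80, -7/16), radius 1/200; a4: center (1/80, -9/20), radius 1/240

Affine substitution under C: radii multiply and a-centers shift.
a1: after 1 affine step, its disk has center (0, 0), radius 1/8
a2: after 2 affine steps, its disk has center (-1/16, -7/16), radius 1/48
a4: after 3 affine steps, its disk has center (1/80, -9/20), radius 1/240
a3: after 3 affine steps, its disk has center (-1/80, -7/16), radius 1/200


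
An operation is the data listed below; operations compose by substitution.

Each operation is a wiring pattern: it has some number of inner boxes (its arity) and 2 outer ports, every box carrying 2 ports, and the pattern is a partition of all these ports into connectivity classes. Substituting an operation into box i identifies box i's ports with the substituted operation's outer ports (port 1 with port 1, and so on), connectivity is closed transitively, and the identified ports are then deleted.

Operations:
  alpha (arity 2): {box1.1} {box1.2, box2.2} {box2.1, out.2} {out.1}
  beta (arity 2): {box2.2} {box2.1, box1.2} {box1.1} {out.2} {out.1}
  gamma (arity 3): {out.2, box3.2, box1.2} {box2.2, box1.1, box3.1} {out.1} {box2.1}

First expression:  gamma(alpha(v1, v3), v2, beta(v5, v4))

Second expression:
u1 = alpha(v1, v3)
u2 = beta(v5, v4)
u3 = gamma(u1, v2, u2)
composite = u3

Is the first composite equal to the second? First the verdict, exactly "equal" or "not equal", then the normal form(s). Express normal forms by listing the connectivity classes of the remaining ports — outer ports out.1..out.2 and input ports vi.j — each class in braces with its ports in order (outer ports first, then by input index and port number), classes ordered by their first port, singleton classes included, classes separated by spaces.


The first composite normalizes to {out.1} {out.2, v3.1} {v1.1} {v1.2, v3.2} {v2.1} {v2.2} {v4.1, v5.2} {v4.2} {v5.1}
The second composite normalizes to {out.1} {out.2, v3.1} {v1.1} {v1.2, v3.2} {v2.1} {v2.2} {v4.1, v5.2} {v4.2} {v5.1}
Same normal form: equal.

equal; both compose to {out.1} {out.2, v3.1} {v1.1} {v1.2, v3.2} {v2.1} {v2.2} {v4.1, v5.2} {v4.2} {v5.1}


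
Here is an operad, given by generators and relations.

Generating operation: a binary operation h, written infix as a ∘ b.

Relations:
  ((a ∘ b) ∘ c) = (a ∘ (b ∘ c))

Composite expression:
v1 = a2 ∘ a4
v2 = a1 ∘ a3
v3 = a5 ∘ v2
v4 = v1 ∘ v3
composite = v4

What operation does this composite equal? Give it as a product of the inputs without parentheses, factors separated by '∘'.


a2 ∘ a4 ∘ a5 ∘ a1 ∘ a3

Key point: h is associative — brackets drop, the a-order remains.
(a2 ∘ a4) flattens to a2 ∘ a4
(a1 ∘ a3) flattens to a1 ∘ a3
(a5 ∘ (a1 ∘ a3)) flattens to a5 ∘ a1 ∘ a3
((a2 ∘ a4) ∘ (a5 ∘ (a1 ∘ a3))) flattens to a2 ∘ a4 ∘ a5 ∘ a1 ∘ a3


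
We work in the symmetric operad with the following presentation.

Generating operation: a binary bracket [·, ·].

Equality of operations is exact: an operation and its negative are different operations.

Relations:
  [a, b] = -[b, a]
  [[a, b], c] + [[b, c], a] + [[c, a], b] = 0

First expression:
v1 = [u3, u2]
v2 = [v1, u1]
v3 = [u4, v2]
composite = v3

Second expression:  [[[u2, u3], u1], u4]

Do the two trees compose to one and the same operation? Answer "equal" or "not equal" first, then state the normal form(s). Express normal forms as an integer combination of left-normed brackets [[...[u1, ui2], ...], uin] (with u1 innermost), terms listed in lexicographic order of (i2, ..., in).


equal: each reduces to -[[[u1, u2], u3], u4] + [[[u1, u3], u2], u4]

The first expression, normalized: -[[[u1, u2], u3], u4] + [[[u1, u3], u2], u4]
The second expression, normalized: -[[[u1, u2], u3], u4] + [[[u1, u3], u2], u4]
Same normal form: equal.


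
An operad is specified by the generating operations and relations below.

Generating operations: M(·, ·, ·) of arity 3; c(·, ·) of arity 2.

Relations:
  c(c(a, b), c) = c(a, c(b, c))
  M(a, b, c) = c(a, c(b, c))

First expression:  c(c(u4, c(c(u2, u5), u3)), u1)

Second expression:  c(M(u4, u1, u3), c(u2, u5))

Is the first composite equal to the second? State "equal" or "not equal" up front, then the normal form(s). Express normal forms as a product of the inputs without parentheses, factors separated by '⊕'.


In normal form, the first expression is u4 ⊕ u2 ⊕ u5 ⊕ u3 ⊕ u1
In normal form, the second expression is u4 ⊕ u1 ⊕ u3 ⊕ u2 ⊕ u5
The forms do not match — not equal.

not equal; first: u4 ⊕ u2 ⊕ u5 ⊕ u3 ⊕ u1; second: u4 ⊕ u1 ⊕ u3 ⊕ u2 ⊕ u5


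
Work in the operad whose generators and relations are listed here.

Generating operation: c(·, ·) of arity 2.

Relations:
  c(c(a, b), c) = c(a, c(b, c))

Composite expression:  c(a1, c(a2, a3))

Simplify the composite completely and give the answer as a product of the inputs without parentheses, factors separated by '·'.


a1 · a2 · a3

Associativity of c dissolves the nesting; only the a-input order survives.
c(a2, a3) collapses to a2 · a3
c(a1, c(a2, a3)) collapses to a1 · a2 · a3


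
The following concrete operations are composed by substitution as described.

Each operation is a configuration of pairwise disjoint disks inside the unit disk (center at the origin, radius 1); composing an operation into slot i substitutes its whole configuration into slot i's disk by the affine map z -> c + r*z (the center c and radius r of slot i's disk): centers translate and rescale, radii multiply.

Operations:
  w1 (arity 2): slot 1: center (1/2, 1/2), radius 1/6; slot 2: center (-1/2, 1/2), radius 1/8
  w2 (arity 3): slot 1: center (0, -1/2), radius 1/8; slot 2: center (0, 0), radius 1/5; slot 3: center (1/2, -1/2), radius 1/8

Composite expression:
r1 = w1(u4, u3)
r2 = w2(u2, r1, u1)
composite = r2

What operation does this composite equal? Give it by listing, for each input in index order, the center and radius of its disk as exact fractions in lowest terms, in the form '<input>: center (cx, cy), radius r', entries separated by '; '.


Nesting under w2 composes maps z -> c + r*z down each u-path.
tracing u2 down its 1-map path: center (0, -1/2), radius 1/8
tracing u4 down its 2-map path: center (1/10, 1/10), radius 1/30
tracing u3 down its 2-map path: center (-1/10, 1/10), radius 1/40
tracing u1 down its 1-map path: center (1/2, -1/2), radius 1/8

u1: center (1/2, -1/2), radius 1/8; u2: center (0, -1/2), radius 1/8; u3: center (-1/10, 1/10), radius 1/40; u4: center (1/10, 1/10), radius 1/30


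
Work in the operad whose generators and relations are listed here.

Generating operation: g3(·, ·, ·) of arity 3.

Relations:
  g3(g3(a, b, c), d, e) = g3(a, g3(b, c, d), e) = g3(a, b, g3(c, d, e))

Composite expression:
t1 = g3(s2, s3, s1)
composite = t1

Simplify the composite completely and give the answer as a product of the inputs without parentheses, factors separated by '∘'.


Associativity of g3 dissolves the nesting; only the s-input order survives.
g3(s2, s3, s1) unparenthesizes to s2 ∘ s3 ∘ s1

s2 ∘ s3 ∘ s1


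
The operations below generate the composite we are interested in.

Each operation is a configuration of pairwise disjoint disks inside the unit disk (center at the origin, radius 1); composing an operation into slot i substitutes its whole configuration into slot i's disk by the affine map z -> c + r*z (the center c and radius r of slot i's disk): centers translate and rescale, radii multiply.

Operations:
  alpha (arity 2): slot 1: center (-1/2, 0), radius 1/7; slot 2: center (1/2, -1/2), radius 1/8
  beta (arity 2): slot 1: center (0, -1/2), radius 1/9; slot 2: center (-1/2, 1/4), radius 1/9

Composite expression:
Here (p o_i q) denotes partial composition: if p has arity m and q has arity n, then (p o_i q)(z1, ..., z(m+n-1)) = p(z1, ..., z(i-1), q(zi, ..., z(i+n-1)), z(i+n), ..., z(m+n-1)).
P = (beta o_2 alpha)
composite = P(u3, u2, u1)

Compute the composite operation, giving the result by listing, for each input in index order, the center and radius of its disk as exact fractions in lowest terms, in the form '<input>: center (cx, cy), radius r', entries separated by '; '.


u1: center (-4/9, 7/36), radius 1/72; u2: center (-5/9, 1/4), radius 1/63; u3: center (0, -1/2), radius 1/9

Each u-disk chains the slot maps above it in beta; radii multiply.
u3 passes through 1 substitution, ending at center (0, -1/2), radius 1/9
u2 passes through 2 substitutions, ending at center (-5/9, 1/4), radius 1/63
u1 passes through 2 substitutions, ending at center (-4/9, 7/36), radius 1/72


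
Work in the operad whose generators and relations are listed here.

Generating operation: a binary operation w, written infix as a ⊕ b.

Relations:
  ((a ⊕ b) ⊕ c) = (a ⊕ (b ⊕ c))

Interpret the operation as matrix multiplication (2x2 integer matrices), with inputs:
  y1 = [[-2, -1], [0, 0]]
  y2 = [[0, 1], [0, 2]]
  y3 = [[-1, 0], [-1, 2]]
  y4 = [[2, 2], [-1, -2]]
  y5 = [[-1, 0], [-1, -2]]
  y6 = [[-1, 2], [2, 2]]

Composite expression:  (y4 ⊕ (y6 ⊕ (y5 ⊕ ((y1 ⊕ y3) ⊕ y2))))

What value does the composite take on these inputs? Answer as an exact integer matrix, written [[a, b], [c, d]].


(y1 ⊕ y3) = [[3, -2], [0, 0]]
((y1 ⊕ y3) ⊕ y2) = [[0, -1], [0, 0]]
(y5 ⊕ ((y1 ⊕ y3) ⊕ y2)) = [[0, 1], [0, 1]]
(y6 ⊕ (y5 ⊕ ((y1 ⊕ y3) ⊕ y2))) = [[0, 1], [0, 4]]
(y4 ⊕ (y6 ⊕ (y5 ⊕ ((y1 ⊕ y3) ⊕ y2)))) = [[0, 10], [0, -9]]

[[0, 10], [0, -9]]


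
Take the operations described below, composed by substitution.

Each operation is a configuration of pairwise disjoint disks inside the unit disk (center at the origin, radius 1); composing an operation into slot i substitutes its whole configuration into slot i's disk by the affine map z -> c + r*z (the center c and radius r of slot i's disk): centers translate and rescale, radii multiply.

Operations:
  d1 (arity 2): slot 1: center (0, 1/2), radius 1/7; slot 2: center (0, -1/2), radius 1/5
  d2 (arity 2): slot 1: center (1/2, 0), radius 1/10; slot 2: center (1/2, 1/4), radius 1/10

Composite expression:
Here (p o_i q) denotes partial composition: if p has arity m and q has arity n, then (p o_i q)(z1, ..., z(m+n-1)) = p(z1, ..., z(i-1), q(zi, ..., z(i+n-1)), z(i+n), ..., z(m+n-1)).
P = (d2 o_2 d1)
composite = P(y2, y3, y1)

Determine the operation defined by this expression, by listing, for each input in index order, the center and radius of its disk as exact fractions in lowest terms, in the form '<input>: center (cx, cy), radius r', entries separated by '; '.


y1: center (1/2, 1/5), radius 1/50; y2: center (1/2, 0), radius 1/10; y3: center (1/2, 3/10), radius 1/70


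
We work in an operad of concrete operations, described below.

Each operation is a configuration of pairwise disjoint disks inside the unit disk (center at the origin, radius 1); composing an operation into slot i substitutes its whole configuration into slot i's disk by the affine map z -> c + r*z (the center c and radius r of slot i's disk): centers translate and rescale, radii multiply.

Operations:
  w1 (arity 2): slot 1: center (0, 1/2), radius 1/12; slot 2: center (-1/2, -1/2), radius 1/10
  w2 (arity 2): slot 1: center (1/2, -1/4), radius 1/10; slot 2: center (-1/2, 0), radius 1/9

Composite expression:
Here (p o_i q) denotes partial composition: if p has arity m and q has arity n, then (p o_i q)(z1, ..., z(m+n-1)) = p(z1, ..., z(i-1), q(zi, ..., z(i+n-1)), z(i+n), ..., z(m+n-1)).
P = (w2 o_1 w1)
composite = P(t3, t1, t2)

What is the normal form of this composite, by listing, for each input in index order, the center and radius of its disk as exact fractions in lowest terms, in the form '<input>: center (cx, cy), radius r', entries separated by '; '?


t1: center (9/20, -3/10), radius 1/100; t2: center (-1/2, 0), radius 1/9; t3: center (1/2, -1/5), radius 1/120

Affine substitution under w2: radii multiply and t-centers shift.
for t3, the 2-step affine chain lands on center (1/2, -1/5), radius 1/120
for t1, the 2-step affine chain lands on center (9/20, -3/10), radius 1/100
for t2, the 1-step affine chain lands on center (-1/2, 0), radius 1/9


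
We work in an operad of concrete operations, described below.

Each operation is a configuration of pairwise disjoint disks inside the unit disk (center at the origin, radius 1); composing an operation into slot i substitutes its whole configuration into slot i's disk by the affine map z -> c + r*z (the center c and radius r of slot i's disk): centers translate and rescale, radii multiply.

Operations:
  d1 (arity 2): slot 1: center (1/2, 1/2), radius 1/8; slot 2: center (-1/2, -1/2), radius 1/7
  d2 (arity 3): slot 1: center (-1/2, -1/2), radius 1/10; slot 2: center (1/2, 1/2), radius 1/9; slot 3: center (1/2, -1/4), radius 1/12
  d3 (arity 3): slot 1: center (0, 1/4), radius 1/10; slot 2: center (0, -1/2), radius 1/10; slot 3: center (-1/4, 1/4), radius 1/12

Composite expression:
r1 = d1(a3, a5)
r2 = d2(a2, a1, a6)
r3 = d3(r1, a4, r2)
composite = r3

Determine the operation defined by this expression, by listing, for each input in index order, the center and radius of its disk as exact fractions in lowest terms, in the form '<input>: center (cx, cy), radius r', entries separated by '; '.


a1: center (-5/24, 7/24), radius 1/108; a2: center (-7/24, 5/24), radius 1/120; a3: center (1/20, 3/10), radius 1/80; a4: center (0, -1/2), radius 1/10; a5: center (-1/20, 1/5), radius 1/70; a6: center (-5/24, 11/48), radius 1/144

Below d3, radii multiply path by path; the a-disk centers shift.
for a3, the 2-step affine chain lands on center (1/20, 3/10), radius 1/80
for a5, the 2-step affine chain lands on center (-1/20, 1/5), radius 1/70
for a4, the 1-step affine chain lands on center (0, -1/2), radius 1/10
for a2, the 2-step affine chain lands on center (-7/24, 5/24), radius 1/120
for a1, the 2-step affine chain lands on center (-5/24, 7/24), radius 1/108
for a6, the 2-step affine chain lands on center (-5/24, 11/48), radius 1/144


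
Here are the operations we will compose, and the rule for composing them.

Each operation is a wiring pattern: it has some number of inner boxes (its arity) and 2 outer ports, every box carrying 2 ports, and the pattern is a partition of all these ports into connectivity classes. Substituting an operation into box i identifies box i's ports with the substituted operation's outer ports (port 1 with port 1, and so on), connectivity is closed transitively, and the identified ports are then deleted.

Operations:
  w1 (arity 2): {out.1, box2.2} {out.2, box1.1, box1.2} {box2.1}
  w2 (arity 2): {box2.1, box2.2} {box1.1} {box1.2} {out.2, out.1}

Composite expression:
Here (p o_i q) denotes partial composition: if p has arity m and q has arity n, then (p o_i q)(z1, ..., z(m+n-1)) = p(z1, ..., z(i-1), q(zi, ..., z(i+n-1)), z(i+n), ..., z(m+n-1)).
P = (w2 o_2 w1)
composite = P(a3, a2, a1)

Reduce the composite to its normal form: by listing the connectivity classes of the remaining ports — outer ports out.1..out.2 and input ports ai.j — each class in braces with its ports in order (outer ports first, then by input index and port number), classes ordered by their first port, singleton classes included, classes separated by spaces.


{out.1, out.2} {a1.1} {a1.2, a2.1, a2.2} {a3.1} {a3.2}

Substituting into w2 glues patterns; closure does the rest.
composing w1 on (a2, a1), with out.j its own outer ports: {out.1, a1.2} {out.2, a2.1, a2.2} {a1.1}
composing w2 on (a3, a2, a1), with out.j its own outer ports: {out.1, out.2} {a1.1} {a1.2, a2.1, a2.2} {a3.1} {a3.2}


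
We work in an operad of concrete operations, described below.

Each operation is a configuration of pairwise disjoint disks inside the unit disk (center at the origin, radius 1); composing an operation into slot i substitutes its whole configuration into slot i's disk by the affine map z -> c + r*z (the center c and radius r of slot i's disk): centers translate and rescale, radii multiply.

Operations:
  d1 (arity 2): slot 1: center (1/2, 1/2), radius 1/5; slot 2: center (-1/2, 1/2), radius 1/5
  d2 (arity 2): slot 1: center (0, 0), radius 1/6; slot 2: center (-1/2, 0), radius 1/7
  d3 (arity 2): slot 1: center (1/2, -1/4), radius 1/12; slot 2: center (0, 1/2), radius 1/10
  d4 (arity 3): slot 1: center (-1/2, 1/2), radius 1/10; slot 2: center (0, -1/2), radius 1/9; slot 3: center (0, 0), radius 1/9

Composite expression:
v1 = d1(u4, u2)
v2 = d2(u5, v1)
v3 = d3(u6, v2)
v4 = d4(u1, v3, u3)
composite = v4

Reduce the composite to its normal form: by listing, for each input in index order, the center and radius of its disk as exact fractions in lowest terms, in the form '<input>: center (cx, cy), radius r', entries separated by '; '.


u1: center (-1/2, 1/2), radius 1/10; u2: center (-2/315, -559/1260), radius 1/3150; u3: center (0, 0), radius 1/9; u4: center (-1/210, -559/1260), radius 1/3150; u5: center (0, -4/9), radius 1/540; u6: center (1/18, -19/36), radius 1/108

Only the slot chain above each u matters under d4; compose those maps.
for u1, the 1-step affine chain lands on center (-1/2, 1/2), radius 1/10
for u6, the 2-step affine chain lands on center (1/18, -19/36), radius 1/108
for u5, the 3-step affine chain lands on center (0, -4/9), radius 1/540
for u4, the 4-step affine chain lands on center (-1/210, -559/1260), radius 1/3150
for u2, the 4-step affine chain lands on center (-2/315, -559/1260), radius 1/3150
for u3, the 1-step affine chain lands on center (0, 0), radius 1/9
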